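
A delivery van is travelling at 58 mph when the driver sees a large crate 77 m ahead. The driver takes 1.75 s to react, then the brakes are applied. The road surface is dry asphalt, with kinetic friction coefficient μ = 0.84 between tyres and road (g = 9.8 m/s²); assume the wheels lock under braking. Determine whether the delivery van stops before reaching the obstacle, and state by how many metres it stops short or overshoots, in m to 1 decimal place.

58 mph × 0.44704 = 25.9283 m/s.
a = μg = 0.84 × 9.8 = 8.232 m/s².
Reaction distance = 25.9283 × 1.75 = 45.375 m.
Braking distance = v²/(2a) = 672.277 / 16.464 = 40.833 m.
Total stopping distance = 45.375 + 40.833 = 86.208 m, vs 77 m available — it cannot stop in time and overshoots by 86.208 − 77 = 9.208 m.

No — it overshoots by 9.2 m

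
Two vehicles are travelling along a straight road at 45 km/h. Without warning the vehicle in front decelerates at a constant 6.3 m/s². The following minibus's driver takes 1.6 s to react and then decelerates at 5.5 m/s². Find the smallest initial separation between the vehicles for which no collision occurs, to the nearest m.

45 km/h ÷ 3.6 = 12.5000 m/s.
Leader travels v²/(2a_L) = 156.250 / 12.600 = 12.401 m before stopping.
Follower covers v·t_r = 12.5000 × 1.6 = 20.000 m while reacting, then v²/(2a_F) = 156.250 / 11.000 = 14.205 m while braking, for a total of 20.000 + 14.205 = 34.205 m.
Since a_F ≤ a_L and the follower starts braking later, the follower is never slower than the leader, so the closest approach is when both have stopped.
Minimum gap = 34.205 − 12.401 = 21.804 m.

Minimum gap ≈ 22 m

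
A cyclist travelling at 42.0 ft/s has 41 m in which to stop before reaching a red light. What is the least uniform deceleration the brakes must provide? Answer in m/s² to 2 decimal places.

Required deceleration ≈ 2.00 m/s²

42 ft/s × 0.3048 = 12.8016 m/s.
v² = 2a·d ⇒ a = v²/(2d) = 12.8016² / (2 × 41.000) = 163.881 / 82.000 = 1.9985 m/s².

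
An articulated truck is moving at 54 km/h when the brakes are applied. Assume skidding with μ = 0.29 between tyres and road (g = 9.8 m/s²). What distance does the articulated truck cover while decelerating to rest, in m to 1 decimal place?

54 km/h ÷ 3.6 = 15.0000 m/s.
a = μg = 0.29 × 9.8 = 2.842 m/s².
Braking distance = v²/(2a) = 15.0000² / (2 × 2.842) = 225.000 / 5.684 = 39.585 m.

Braking distance ≈ 39.6 m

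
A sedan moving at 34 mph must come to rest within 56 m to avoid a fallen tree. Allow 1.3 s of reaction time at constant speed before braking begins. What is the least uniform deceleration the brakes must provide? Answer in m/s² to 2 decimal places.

Required deceleration ≈ 3.19 m/s²

34 mph × 0.44704 = 15.1994 m/s.
Distance covered during reaction = 15.1994 × 1.3 = 19.759 m.
Distance available for braking: 56 − 19.759 = 36.241 m.
v² = 2a·d ⇒ a = v²/(2d) = 15.1994² / (2 × 36.241) = 231.022 / 72.482 = 3.1873 m/s².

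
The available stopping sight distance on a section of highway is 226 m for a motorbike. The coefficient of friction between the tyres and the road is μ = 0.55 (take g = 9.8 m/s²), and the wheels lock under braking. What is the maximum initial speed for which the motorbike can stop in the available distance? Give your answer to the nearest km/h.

a = μg = 0.55 × 9.8 = 5.390 m/s².
v²/(2a) = d ⇒ v = √(2 × 5.390 × 226) = √2436.28 = 49.3587 m/s.
49.3587 m/s × 3.6 = 177.691 km/h.

Maximum speed ≈ 178 km/h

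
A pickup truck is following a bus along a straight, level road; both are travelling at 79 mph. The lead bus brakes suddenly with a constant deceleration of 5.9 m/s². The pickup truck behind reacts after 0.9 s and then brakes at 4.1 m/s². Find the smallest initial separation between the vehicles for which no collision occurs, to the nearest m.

79 mph × 0.44704 = 35.3162 m/s.
Leader travels v²/(2a_L) = 1247.234 / 11.800 = 105.698 m before stopping.
Follower covers v·t_r = 35.3162 × 0.9 = 31.785 m while reacting, then v²/(2a_F) = 1247.234 / 8.200 = 152.102 m while braking, for a total of 31.785 + 152.102 = 183.887 m.
Since a_F ≤ a_L and the follower starts braking later, the follower is never slower than the leader, so the closest approach is when both have stopped.
Minimum gap = 183.887 − 105.698 = 78.189 m.

Minimum gap ≈ 78 m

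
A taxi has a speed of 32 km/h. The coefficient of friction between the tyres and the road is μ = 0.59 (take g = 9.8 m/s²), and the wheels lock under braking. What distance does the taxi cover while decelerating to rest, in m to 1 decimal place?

Braking distance ≈ 6.8 m

32 km/h ÷ 3.6 = 8.8889 m/s.
a = μg = 0.59 × 9.8 = 5.782 m/s².
Braking distance = v²/(2a) = 8.8889² / (2 × 5.782) = 79.013 / 11.564 = 6.833 m.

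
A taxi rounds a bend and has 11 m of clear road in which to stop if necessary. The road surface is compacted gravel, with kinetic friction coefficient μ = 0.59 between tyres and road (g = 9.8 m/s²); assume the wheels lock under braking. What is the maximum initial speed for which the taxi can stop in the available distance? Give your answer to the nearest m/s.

Maximum speed ≈ 11 m/s

a = μg = 0.59 × 9.8 = 5.782 m/s².
v²/(2a) = d ⇒ v = √(2 × 5.782 × 11) = √127.20 = 11.2783 m/s.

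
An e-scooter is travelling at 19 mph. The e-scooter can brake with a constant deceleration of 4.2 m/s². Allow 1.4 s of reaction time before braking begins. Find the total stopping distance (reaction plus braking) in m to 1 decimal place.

19 mph × 0.44704 = 8.4938 m/s.
Reaction distance = v·t_r = 8.4938 × 1.4 = 11.891 m.
Braking distance = v²/(2a) = 8.4938² / (2 × 4.200) = 72.145 / 8.400 = 8.589 m.
Total = 11.891 + 8.589 = 20.480 m.

Total stopping distance ≈ 20.5 m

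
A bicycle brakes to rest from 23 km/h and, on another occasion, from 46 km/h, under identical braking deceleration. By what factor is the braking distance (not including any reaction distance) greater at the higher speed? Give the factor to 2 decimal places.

Factor ≈ 4.00

Braking distance d = v²/(2a), so with a fixed, d ∝ v².
Factor = (46/23)² = 2.0000² = 4.0000.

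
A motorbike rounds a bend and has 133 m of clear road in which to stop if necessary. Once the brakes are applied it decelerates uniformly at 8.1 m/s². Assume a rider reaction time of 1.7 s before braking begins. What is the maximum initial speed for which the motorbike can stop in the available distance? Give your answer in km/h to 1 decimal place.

Stopping distance: v·t_r + v²/(2a) = 133 with t_r = 1.7 s and a = 8.100 m/s².
So v² + 27.540 v − 2154.60 = 0.
Positive root: v = −a·t_r + √((a·t_r)² + 2a·d) = −13.770 + √(189.613 + 2154.60) = 34.6471 m/s.
34.6471 m/s × 3.6 = 124.730 km/h.

Maximum speed ≈ 124.7 km/h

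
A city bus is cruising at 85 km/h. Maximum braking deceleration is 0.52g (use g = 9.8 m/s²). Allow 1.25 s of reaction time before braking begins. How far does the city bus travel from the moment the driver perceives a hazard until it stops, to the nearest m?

Total stopping distance ≈ 84 m

85 km/h ÷ 3.6 = 23.6111 m/s.
a = 0.52 × 9.8 = 5.096 m/s².
Reaction distance = v·t_r = 23.6111 × 1.25 = 29.514 m.
Braking distance = v²/(2a) = 23.6111² / (2 × 5.096) = 557.484 / 10.192 = 54.698 m.
Total = 29.514 + 54.698 = 84.212 m.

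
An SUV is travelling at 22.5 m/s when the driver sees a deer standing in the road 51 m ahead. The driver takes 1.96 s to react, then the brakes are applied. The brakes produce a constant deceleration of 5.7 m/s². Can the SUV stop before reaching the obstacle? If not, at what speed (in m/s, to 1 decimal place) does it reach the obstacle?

Reaction distance = 22.5000 × 1.96 = 44.100 m.
Braking distance needed to stop: v²/(2a) = 506.250 / 11.400 = 44.408 m, so total needed = 44.100 + 44.408 = 88.508 m > 51 m — it cannot stop.
Distance remaining when braking begins: 51 − 44.100 = 6.900 m.
v² = v₀² − 2a·d = 506.250 − 2 × 5.700 × 6.900 = 427.590 m²/s².
v = √427.590 = 20.678 m/s.

No — it strikes the obstacle at 20.7 m/s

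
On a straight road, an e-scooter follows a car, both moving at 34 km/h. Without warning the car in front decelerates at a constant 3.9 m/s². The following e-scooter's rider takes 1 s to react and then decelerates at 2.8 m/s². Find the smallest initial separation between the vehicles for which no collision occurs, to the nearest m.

34 km/h ÷ 3.6 = 9.4444 m/s.
Leader travels v²/(2a_L) = 89.197 / 7.800 = 11.436 m before stopping.
Follower covers v·t_r = 9.4444 × 1 = 9.444 m while reacting, then v²/(2a_F) = 89.197 / 5.600 = 15.928 m while braking, for a total of 9.444 + 15.928 = 25.372 m.
Since a_F ≤ a_L and the follower starts braking later, the follower is never slower than the leader, so the closest approach is when both have stopped.
Minimum gap = 25.372 − 11.436 = 13.936 m.

Minimum gap ≈ 14 m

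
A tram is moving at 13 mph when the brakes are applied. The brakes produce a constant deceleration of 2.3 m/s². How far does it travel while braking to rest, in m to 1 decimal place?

13 mph × 0.44704 = 5.8115 m/s.
Braking distance = v²/(2a) = 5.8115² / (2 × 2.300) = 33.774 / 4.600 = 7.342 m.

Braking distance ≈ 7.3 m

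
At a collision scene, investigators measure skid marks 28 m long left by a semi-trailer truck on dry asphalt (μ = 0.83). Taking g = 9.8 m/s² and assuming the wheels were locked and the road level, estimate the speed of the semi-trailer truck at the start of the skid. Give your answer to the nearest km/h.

Initial speed ≈ 77 km/h

Deceleration a = μg = 0.83 × 9.8 = 8.134 m/s².
v = √(2a·d) = √(2 × 8.134 × 28) = √455.504 = 21.3425 m/s.
= 21.3425 × 3.6 = 76.833 km/h.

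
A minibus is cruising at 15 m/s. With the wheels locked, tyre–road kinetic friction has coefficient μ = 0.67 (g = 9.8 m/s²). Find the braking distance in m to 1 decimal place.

Braking distance ≈ 17.1 m

a = μg = 0.67 × 9.8 = 6.566 m/s².
Braking distance = v²/(2a) = 15.0000² / (2 × 6.566) = 225.000 / 13.132 = 17.134 m.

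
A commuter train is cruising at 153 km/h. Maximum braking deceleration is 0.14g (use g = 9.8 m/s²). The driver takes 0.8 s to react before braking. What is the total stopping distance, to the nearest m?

Total stopping distance ≈ 692 m

153 km/h ÷ 3.6 = 42.5000 m/s.
a = 0.14 × 9.8 = 1.372 m/s².
Reaction distance = v·t_r = 42.5000 × 0.8 = 34.000 m.
Braking distance = v²/(2a) = 42.5000² / (2 × 1.372) = 1806.250 / 2.744 = 658.254 m.
Total = 34.000 + 658.254 = 692.254 m.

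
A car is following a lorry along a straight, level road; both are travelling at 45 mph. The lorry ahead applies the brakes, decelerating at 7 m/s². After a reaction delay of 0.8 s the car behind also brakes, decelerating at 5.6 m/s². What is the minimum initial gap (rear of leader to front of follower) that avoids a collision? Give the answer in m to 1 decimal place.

45 mph × 0.44704 = 20.1168 m/s.
Leader travels v²/(2a_L) = 404.686 / 14.000 = 28.906 m before stopping.
Follower covers v·t_r = 20.1168 × 0.8 = 16.093 m while reacting, then v²/(2a_F) = 404.686 / 11.200 = 36.133 m while braking, for a total of 16.093 + 36.133 = 52.226 m.
Since a_F ≤ a_L and the follower starts braking later, the follower is never slower than the leader, so the closest approach is when both have stopped.
Minimum gap = 52.226 − 28.906 = 23.320 m.

Minimum gap ≈ 23.3 m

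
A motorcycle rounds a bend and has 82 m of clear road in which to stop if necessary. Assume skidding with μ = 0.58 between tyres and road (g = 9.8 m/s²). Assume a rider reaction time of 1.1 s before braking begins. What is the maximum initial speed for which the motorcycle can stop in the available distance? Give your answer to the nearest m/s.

a = μg = 0.58 × 9.8 = 5.684 m/s².
Stopping distance: v·t_r + v²/(2a) = 82 with t_r = 1.1 s and a = 5.684 m/s².
So v² + 12.505 v − 932.18 = 0.
Positive root: v = −a·t_r + √((a·t_r)² + 2a·d) = −6.252 + √(39.088 + 932.18) = 24.9132 m/s.

Maximum speed ≈ 25 m/s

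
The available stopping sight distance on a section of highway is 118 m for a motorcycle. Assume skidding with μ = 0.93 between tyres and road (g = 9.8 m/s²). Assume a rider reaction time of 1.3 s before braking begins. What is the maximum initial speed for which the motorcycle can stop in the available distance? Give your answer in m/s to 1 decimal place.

a = μg = 0.93 × 9.8 = 9.114 m/s².
Stopping distance: v·t_r + v²/(2a) = 118 with t_r = 1.3 s and a = 9.114 m/s².
So v² + 23.696 v − 2150.90 = 0.
Positive root: v = −a·t_r + √((a·t_r)² + 2a·d) = −11.848 + √(140.375 + 2150.90) = 36.0193 m/s.

Maximum speed ≈ 36.0 m/s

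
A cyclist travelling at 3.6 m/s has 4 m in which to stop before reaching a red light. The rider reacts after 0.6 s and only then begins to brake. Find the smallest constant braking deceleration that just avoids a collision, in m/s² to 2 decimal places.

Required deceleration ≈ 3.52 m/s²

Distance covered during reaction = 3.6000 × 0.6 = 2.160 m.
Distance available for braking: 4 − 2.160 = 1.840 m.
v² = 2a·d ⇒ a = v²/(2d) = 3.6000² / (2 × 1.840) = 12.960 / 3.680 = 3.5217 m/s².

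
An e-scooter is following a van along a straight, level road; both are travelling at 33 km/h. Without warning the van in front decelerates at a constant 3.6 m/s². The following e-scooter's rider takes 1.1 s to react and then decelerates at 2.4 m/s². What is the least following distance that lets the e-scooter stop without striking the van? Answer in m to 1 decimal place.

Minimum gap ≈ 15.9 m

33 km/h ÷ 3.6 = 9.1667 m/s.
Leader travels v²/(2a_L) = 84.028 / 7.200 = 11.671 m before stopping.
Follower covers v·t_r = 9.1667 × 1.1 = 10.083 m while reacting, then v²/(2a_F) = 84.028 / 4.800 = 17.506 m while braking, for a total of 10.083 + 17.506 = 27.589 m.
Since a_F ≤ a_L and the follower starts braking later, the follower is never slower than the leader, so the closest approach is when both have stopped.
Minimum gap = 27.589 − 11.671 = 15.918 m.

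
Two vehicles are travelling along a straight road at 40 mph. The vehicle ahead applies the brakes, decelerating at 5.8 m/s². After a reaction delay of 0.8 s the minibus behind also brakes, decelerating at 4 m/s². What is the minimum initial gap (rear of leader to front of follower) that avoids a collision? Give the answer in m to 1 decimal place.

40 mph × 0.44704 = 17.8816 m/s.
Leader travels v²/(2a_L) = 319.752 / 11.600 = 27.565 m before stopping.
Follower covers v·t_r = 17.8816 × 0.8 = 14.305 m while reacting, then v²/(2a_F) = 319.752 / 8.000 = 39.969 m while braking, for a total of 14.305 + 39.969 = 54.274 m.
Since a_F ≤ a_L and the follower starts braking later, the follower is never slower than the leader, so the closest approach is when both have stopped.
Minimum gap = 54.274 − 27.565 = 26.709 m.

Minimum gap ≈ 26.7 m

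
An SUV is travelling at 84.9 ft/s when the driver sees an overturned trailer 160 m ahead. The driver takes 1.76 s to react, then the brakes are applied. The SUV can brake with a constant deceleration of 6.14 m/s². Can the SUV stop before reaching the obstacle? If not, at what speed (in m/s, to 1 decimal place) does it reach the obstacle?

Yes — it stops about 59.9 m short of the obstacle, so it never reaches it

84.9 ft/s × 0.3048 = 25.8775 m/s.
Reaction distance = 25.8775 × 1.76 = 45.544 m.
Braking distance = v²/(2a) = 669.645 / 12.280 = 54.531 m.
Total stopping distance = 45.544 + 54.531 = 100.075 m, vs 160 m available — it stops with 160 − 100.075 = 59.925 m to spare.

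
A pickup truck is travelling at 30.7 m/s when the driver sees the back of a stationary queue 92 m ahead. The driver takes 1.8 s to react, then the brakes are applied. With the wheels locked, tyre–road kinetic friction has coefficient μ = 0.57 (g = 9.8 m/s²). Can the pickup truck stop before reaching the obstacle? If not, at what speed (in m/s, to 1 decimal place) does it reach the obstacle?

a = μg = 0.57 × 9.8 = 5.586 m/s².
Reaction distance = 30.7000 × 1.8 = 55.260 m.
Braking distance needed to stop: v²/(2a) = 942.490 / 11.172 = 84.362 m, so total needed = 55.260 + 84.362 = 139.622 m > 92 m — it cannot stop.
Distance remaining when braking begins: 92 − 55.260 = 36.740 m.
v² = v₀² − 2a·d = 942.490 − 2 × 5.586 × 36.740 = 532.031 m²/s².
v = √532.031 = 23.066 m/s.

No — it strikes the obstacle at 23.1 m/s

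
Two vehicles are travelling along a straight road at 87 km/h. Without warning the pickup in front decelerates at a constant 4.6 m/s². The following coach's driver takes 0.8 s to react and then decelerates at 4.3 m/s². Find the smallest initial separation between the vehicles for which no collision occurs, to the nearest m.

Minimum gap ≈ 24 m

87 km/h ÷ 3.6 = 24.1667 m/s.
Leader travels v²/(2a_L) = 584.029 / 9.200 = 63.481 m before stopping.
Follower covers v·t_r = 24.1667 × 0.8 = 19.333 m while reacting, then v²/(2a_F) = 584.029 / 8.600 = 67.910 m while braking, for a total of 19.333 + 67.910 = 87.243 m.
Since a_F ≤ a_L and the follower starts braking later, the follower is never slower than the leader, so the closest approach is when both have stopped.
Minimum gap = 87.243 − 63.481 = 23.762 m.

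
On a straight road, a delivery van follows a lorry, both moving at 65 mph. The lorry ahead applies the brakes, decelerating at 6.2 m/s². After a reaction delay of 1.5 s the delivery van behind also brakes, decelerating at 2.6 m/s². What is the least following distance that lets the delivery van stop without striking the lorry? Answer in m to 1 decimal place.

Minimum gap ≈ 137.9 m

65 mph × 0.44704 = 29.0576 m/s.
Leader travels v²/(2a_L) = 844.344 / 12.400 = 68.092 m before stopping.
Follower covers v·t_r = 29.0576 × 1.5 = 43.586 m while reacting, then v²/(2a_F) = 844.344 / 5.200 = 162.374 m while braking, for a total of 43.586 + 162.374 = 205.960 m.
Since a_F ≤ a_L and the follower starts braking later, the follower is never slower than the leader, so the closest approach is when both have stopped.
Minimum gap = 205.960 − 68.092 = 137.868 m.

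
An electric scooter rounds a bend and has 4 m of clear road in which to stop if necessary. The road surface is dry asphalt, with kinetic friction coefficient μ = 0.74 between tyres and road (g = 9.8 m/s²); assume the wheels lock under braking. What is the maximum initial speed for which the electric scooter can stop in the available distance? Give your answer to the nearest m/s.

Maximum speed ≈ 8 m/s

a = μg = 0.74 × 9.8 = 7.252 m/s².
v²/(2a) = d ⇒ v = √(2 × 7.252 × 4) = √58.02 = 7.6171 m/s.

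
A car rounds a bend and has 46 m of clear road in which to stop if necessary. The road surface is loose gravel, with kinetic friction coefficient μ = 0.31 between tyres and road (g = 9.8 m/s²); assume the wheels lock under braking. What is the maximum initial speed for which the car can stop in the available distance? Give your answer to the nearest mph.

Maximum speed ≈ 37 mph

a = μg = 0.31 × 9.8 = 3.038 m/s².
v²/(2a) = d ⇒ v = √(2 × 3.038 × 46) = √279.50 = 16.7183 m/s.
16.7183 m/s ÷ 0.44704 = 37.398 mph.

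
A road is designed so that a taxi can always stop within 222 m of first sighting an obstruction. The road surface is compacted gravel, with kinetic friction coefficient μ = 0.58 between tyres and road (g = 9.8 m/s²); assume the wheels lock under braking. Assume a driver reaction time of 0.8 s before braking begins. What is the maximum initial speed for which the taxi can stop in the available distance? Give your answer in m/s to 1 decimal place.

a = μg = 0.58 × 9.8 = 5.684 m/s².
Stopping distance: v·t_r + v²/(2a) = 222 with t_r = 0.8 s and a = 5.684 m/s².
So v² + 9.094 v − 2523.70 = 0.
Positive root: v = −a·t_r + √((a·t_r)² + 2a·d) = −4.547 + √(20.675 + 2523.70) = 45.8948 m/s.

Maximum speed ≈ 45.9 m/s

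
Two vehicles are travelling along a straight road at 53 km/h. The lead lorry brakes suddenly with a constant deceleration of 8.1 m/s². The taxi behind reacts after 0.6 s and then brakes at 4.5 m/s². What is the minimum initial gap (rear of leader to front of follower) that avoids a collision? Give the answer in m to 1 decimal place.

Minimum gap ≈ 19.5 m

53 km/h ÷ 3.6 = 14.7222 m/s.
Leader travels v²/(2a_L) = 216.743 / 16.200 = 13.379 m before stopping.
Follower covers v·t_r = 14.7222 × 0.6 = 8.833 m while reacting, then v²/(2a_F) = 216.743 / 9.000 = 24.083 m while braking, for a total of 8.833 + 24.083 = 32.916 m.
Since a_F ≤ a_L and the follower starts braking later, the follower is never slower than the leader, so the closest approach is when both have stopped.
Minimum gap = 32.916 − 13.379 = 19.537 m.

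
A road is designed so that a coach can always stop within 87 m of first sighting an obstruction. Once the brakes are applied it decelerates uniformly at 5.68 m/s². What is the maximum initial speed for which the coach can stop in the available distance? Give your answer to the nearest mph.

Maximum speed ≈ 70 mph

v²/(2a) = d ⇒ v = √(2 × 5.680 × 87) = √988.32 = 31.4376 m/s.
31.4376 m/s ÷ 0.44704 = 70.324 mph.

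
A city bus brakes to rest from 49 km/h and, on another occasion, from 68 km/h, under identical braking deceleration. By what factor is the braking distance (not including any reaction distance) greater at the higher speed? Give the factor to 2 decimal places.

Factor ≈ 1.93

Braking distance d = v²/(2a), so with a fixed, d ∝ v².
Factor = (68/49)² = 1.3878² = 1.9260.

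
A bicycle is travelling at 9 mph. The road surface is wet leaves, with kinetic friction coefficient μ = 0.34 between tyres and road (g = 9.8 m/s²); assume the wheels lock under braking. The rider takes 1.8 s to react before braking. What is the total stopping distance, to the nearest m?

Total stopping distance ≈ 10 m

9 mph × 0.44704 = 4.0234 m/s.
a = μg = 0.34 × 9.8 = 3.332 m/s².
Reaction distance = v·t_r = 4.0234 × 1.8 = 7.242 m.
Braking distance = v²/(2a) = 4.0234² / (2 × 3.332) = 16.188 / 6.664 = 2.429 m.
Total = 7.242 + 2.429 = 9.671 m.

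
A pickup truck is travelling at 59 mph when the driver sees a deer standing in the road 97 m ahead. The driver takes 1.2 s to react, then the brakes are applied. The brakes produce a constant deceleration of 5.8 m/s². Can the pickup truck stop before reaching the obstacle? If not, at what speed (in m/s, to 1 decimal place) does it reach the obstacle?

Yes — it stops about 5.4 m short of the obstacle, so it never reaches it

59 mph × 0.44704 = 26.3754 m/s.
Reaction distance = 26.3754 × 1.2 = 31.650 m.
Braking distance = v²/(2a) = 695.662 / 11.600 = 59.971 m.
Total stopping distance = 31.650 + 59.971 = 91.621 m, vs 97 m available — it stops with 97 − 91.621 = 5.379 m to spare.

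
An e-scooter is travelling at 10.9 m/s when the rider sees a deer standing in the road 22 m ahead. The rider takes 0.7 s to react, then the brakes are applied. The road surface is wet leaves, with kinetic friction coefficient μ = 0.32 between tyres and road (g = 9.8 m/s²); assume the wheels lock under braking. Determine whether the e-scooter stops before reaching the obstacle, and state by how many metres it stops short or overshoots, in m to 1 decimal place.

No — it overshoots by 4.6 m

a = μg = 0.32 × 9.8 = 3.136 m/s².
Reaction distance = 10.9000 × 0.7 = 7.630 m.
Braking distance = v²/(2a) = 118.810 / 6.272 = 18.943 m.
Total stopping distance = 7.630 + 18.943 = 26.573 m, vs 22 m available — it cannot stop in time and overshoots by 26.573 − 22 = 4.573 m.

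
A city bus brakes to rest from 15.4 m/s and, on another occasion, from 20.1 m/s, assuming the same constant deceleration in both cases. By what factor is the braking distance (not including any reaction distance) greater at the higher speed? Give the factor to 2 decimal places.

Braking distance d = v²/(2a), so with a fixed, d ∝ v².
Factor = (20.1/15.4)² = 1.3052² = 1.7035.

Factor ≈ 1.70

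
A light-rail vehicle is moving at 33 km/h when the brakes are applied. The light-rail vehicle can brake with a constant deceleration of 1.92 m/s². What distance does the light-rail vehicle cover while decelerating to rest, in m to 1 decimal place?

Braking distance ≈ 21.9 m

33 km/h ÷ 3.6 = 9.1667 m/s.
Braking distance = v²/(2a) = 9.1667² / (2 × 1.920) = 84.028 / 3.840 = 21.882 m.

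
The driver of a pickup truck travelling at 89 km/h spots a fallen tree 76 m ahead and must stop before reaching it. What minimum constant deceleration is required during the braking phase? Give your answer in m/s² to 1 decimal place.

Required deceleration ≈ 4.0 m/s²

89 km/h ÷ 3.6 = 24.7222 m/s.
v² = 2a·d ⇒ a = v²/(2d) = 24.7222² / (2 × 76.000) = 611.187 / 152.000 = 4.0210 m/s².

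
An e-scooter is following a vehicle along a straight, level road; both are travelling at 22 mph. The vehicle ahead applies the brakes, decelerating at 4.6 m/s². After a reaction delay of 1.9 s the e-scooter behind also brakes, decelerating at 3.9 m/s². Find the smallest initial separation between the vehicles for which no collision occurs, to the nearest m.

22 mph × 0.44704 = 9.8349 m/s.
Leader travels v²/(2a_L) = 96.725 / 9.200 = 10.514 m before stopping.
Follower covers v·t_r = 9.8349 × 1.9 = 18.686 m while reacting, then v²/(2a_F) = 96.725 / 7.800 = 12.401 m while braking, for a total of 18.686 + 12.401 = 31.087 m.
Since a_F ≤ a_L and the follower starts braking later, the follower is never slower than the leader, so the closest approach is when both have stopped.
Minimum gap = 31.087 − 10.514 = 20.573 m.

Minimum gap ≈ 21 m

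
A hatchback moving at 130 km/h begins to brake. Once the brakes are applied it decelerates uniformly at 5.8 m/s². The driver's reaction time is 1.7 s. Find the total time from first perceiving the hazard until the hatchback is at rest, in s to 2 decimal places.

130 km/h ÷ 3.6 = 36.1111 m/s.
Braking time = v/a = 36.1111 / 5.800 = 6.226 s.
Total = 1.7 + 6.226 = 7.926 s.

Total time ≈ 7.93 s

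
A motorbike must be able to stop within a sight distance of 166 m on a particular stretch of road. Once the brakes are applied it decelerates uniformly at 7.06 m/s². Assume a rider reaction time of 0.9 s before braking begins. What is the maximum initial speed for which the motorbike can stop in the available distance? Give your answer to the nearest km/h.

Stopping distance: v·t_r + v²/(2a) = 166 with t_r = 0.9 s and a = 7.060 m/s².
So v² + 12.708 v − 2343.92 = 0.
Positive root: v = −a·t_r + √((a·t_r)² + 2a·d) = −6.354 + √(40.373 + 2343.92) = 42.4752 m/s.
42.4752 m/s × 3.6 = 152.911 km/h.

Maximum speed ≈ 153 km/h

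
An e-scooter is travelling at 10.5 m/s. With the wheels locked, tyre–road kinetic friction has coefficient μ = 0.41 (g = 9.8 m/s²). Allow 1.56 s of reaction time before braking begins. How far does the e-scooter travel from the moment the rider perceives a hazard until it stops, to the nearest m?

a = μg = 0.41 × 9.8 = 4.018 m/s².
Reaction distance = v·t_r = 10.5000 × 1.56 = 16.380 m.
Braking distance = v²/(2a) = 10.5000² / (2 × 4.018) = 110.250 / 8.036 = 13.720 m.
Total = 16.380 + 13.720 = 30.100 m.

Total stopping distance ≈ 30 m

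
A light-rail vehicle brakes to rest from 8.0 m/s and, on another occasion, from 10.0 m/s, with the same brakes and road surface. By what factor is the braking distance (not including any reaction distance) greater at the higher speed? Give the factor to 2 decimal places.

Factor ≈ 1.56

Braking distance d = v²/(2a), so with a fixed, d ∝ v².
Factor = (10.0/8.0)² = 1.2500² = 1.5625.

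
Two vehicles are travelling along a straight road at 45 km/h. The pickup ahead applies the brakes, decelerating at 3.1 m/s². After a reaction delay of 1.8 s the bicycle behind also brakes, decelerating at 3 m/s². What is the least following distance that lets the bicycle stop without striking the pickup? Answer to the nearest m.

45 km/h ÷ 3.6 = 12.5000 m/s.
Leader travels v²/(2a_L) = 156.250 / 6.200 = 25.202 m before stopping.
Follower covers v·t_r = 12.5000 × 1.8 = 22.500 m while reacting, then v²/(2a_F) = 156.250 / 6.000 = 26.042 m while braking, for a total of 22.500 + 26.042 = 48.542 m.
Since a_F ≤ a_L and the follower starts braking later, the follower is never slower than the leader, so the closest approach is when both have stopped.
Minimum gap = 48.542 − 25.202 = 23.340 m.

Minimum gap ≈ 23 m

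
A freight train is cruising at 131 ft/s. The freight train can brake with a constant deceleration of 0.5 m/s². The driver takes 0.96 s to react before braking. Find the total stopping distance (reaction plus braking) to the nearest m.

131 ft/s × 0.3048 = 39.9288 m/s.
Reaction distance = v·t_r = 39.9288 × 0.96 = 38.332 m.
Braking distance = v²/(2a) = 39.9288² / (2 × 0.500) = 1594.309 / 1.000 = 1594.309 m.
Total = 38.332 + 1594.309 = 1632.641 m.

Total stopping distance ≈ 1633 m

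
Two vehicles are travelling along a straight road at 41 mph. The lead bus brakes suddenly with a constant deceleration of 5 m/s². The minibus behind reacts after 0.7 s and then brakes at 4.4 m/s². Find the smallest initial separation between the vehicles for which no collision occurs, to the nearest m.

41 mph × 0.44704 = 18.3286 m/s.
Leader travels v²/(2a_L) = 335.938 / 10.000 = 33.594 m before stopping.
Follower covers v·t_r = 18.3286 × 0.7 = 12.830 m while reacting, then v²/(2a_F) = 335.938 / 8.800 = 38.175 m while braking, for a total of 12.830 + 38.175 = 51.005 m.
Since a_F ≤ a_L and the follower starts braking later, the follower is never slower than the leader, so the closest approach is when both have stopped.
Minimum gap = 51.005 − 33.594 = 17.411 m.

Minimum gap ≈ 17 m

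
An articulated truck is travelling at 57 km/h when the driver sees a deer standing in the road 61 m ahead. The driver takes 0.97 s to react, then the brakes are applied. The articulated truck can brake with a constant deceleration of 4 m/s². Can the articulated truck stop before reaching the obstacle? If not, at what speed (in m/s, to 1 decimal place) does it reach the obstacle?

57 km/h ÷ 3.6 = 15.8333 m/s.
Reaction distance = 15.8333 × 0.97 = 15.358 m.
Braking distance = v²/(2a) = 250.693 / 8.000 = 31.337 m.
Total stopping distance = 15.358 + 31.337 = 46.695 m, vs 61 m available — it stops with 61 − 46.695 = 14.305 m to spare.

Yes — it stops about 14.3 m short of the obstacle, so it never reaches it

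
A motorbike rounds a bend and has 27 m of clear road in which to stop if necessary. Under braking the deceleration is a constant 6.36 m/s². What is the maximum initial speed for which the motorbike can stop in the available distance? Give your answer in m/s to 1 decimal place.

v²/(2a) = d ⇒ v = √(2 × 6.360 × 27) = √343.44 = 18.5321 m/s.

Maximum speed ≈ 18.5 m/s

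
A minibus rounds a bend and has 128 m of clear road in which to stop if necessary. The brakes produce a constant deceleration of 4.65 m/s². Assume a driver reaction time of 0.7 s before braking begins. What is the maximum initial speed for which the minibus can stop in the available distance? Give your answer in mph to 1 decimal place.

Stopping distance: v·t_r + v²/(2a) = 128 with t_r = 0.7 s and a = 4.650 m/s².
So v² + 6.510 v − 1190.40 = 0.
Positive root: v = −a·t_r + √((a·t_r)² + 2a·d) = −3.255 + √(10.595 + 1190.40) = 31.4004 m/s.
31.4004 m/s ÷ 0.44704 = 70.241 mph.

Maximum speed ≈ 70.2 mph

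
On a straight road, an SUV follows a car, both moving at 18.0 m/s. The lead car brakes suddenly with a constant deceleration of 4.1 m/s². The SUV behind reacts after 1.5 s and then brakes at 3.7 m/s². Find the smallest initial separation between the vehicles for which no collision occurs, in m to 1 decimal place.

Minimum gap ≈ 31.3 m

Leader travels v²/(2a_L) = 324.000 / 8.200 = 39.512 m before stopping.
Follower covers v·t_r = 18.0000 × 1.5 = 27.000 m while reacting, then v²/(2a_F) = 324.000 / 7.400 = 43.784 m while braking, for a total of 27.000 + 43.784 = 70.784 m.
Since a_F ≤ a_L and the follower starts braking later, the follower is never slower than the leader, so the closest approach is when both have stopped.
Minimum gap = 70.784 − 39.512 = 31.272 m.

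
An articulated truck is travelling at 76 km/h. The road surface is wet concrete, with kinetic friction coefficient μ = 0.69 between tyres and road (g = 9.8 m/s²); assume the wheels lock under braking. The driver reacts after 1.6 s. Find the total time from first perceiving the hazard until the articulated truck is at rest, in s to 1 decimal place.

76 km/h ÷ 3.6 = 21.1111 m/s.
a = μg = 0.69 × 9.8 = 6.762 m/s².
Braking time = v/a = 21.1111 / 6.762 = 3.122 s.
Total = 1.6 + 3.122 = 4.722 s.

Total time ≈ 4.7 s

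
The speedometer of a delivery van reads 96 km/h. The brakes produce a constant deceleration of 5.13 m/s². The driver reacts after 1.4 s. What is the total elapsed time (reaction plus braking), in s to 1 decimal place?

96 km/h ÷ 3.6 = 26.6667 m/s.
Braking time = v/a = 26.6667 / 5.130 = 5.198 s.
Total = 1.4 + 5.198 = 6.598 s.

Total time ≈ 6.6 s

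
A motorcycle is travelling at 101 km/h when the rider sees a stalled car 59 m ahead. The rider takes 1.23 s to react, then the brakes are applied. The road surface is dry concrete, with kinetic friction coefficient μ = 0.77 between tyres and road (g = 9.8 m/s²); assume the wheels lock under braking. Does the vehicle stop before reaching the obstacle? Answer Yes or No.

101 km/h ÷ 3.6 = 28.0556 m/s.
a = μg = 0.77 × 9.8 = 7.546 m/s².
Reaction distance = 28.0556 × 1.23 = 34.508 m.
Braking distance = v²/(2a) = 787.117 / 15.092 = 52.155 m.
Total stopping distance = 34.508 + 52.155 = 86.663 m, vs 59 m available — it cannot stop in time and overshoots by 86.663 − 59 = 27.663 m.

No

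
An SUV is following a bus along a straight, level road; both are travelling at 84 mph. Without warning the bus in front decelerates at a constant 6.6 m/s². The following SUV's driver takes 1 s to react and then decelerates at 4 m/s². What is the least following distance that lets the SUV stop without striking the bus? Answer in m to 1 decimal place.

Minimum gap ≈ 107.0 m

84 mph × 0.44704 = 37.5514 m/s.
Leader travels v²/(2a_L) = 1410.108 / 13.200 = 106.826 m before stopping.
Follower covers v·t_r = 37.5514 × 1 = 37.551 m while reacting, then v²/(2a_F) = 1410.108 / 8.000 = 176.263 m while braking, for a total of 37.551 + 176.263 = 213.814 m.
Since a_F ≤ a_L and the follower starts braking later, the follower is never slower than the leader, so the closest approach is when both have stopped.
Minimum gap = 213.814 − 106.826 = 106.988 m.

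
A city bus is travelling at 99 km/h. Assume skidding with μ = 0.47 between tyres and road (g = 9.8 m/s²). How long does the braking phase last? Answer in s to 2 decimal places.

99 km/h ÷ 3.6 = 27.5000 m/s.
a = μg = 0.47 × 9.8 = 4.606 m/s².
Braking time = v/a = 27.5000 / 4.606 = 5.970 s.

Braking time ≈ 5.97 s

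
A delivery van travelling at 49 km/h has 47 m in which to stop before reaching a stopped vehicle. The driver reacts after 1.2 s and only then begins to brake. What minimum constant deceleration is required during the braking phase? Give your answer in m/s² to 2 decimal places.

Required deceleration ≈ 3.02 m/s²

49 km/h ÷ 3.6 = 13.6111 m/s.
Distance covered during reaction = 13.6111 × 1.2 = 16.333 m.
Distance available for braking: 47 − 16.333 = 30.667 m.
v² = 2a·d ⇒ a = v²/(2d) = 13.6111² / (2 × 30.667) = 185.262 / 61.334 = 3.0205 m/s².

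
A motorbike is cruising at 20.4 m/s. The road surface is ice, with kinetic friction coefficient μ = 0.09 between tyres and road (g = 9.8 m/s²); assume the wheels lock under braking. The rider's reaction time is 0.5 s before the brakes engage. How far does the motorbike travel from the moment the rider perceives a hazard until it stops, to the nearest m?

a = μg = 0.09 × 9.8 = 0.882 m/s².
Reaction distance = v·t_r = 20.4000 × 0.5 = 10.200 m.
Braking distance = v²/(2a) = 20.4000² / (2 × 0.882) = 416.160 / 1.764 = 235.918 m.
Total = 10.200 + 235.918 = 246.118 m.

Total stopping distance ≈ 246 m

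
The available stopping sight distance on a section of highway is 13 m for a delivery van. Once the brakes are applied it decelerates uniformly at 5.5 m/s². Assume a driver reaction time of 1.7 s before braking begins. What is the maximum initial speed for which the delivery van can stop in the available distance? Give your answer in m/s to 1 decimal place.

Maximum speed ≈ 5.8 m/s

Stopping distance: v·t_r + v²/(2a) = 13 with t_r = 1.7 s and a = 5.500 m/s².
So v² + 18.700 v − 143.00 = 0.
Positive root: v = −a·t_r + √((a·t_r)² + 2a·d) = −9.350 + √(87.422 + 143.00) = 5.8297 m/s.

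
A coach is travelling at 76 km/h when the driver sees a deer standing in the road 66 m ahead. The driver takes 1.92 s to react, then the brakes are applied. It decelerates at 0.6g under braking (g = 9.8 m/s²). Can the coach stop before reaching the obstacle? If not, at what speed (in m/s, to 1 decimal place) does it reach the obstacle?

76 km/h ÷ 3.6 = 21.1111 m/s.
a = 0.6 × 9.8 = 5.880 m/s².
Reaction distance = 21.1111 × 1.92 = 40.533 m.
Braking distance needed to stop: v²/(2a) = 445.679 / 11.760 = 37.898 m, so total needed = 40.533 + 37.898 = 78.431 m > 66 m — it cannot stop.
Distance remaining when braking begins: 66 − 40.533 = 25.467 m.
v² = v₀² − 2a·d = 445.679 − 2 × 5.880 × 25.467 = 146.187 m²/s².
v = √146.187 = 12.091 m/s.

No — it strikes the obstacle at 12.1 m/s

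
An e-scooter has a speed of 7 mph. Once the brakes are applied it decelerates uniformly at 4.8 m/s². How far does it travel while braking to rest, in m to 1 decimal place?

7 mph × 0.44704 = 3.1293 m/s.
Braking distance = v²/(2a) = 3.1293² / (2 × 4.800) = 9.793 / 9.600 = 1.020 m.

Braking distance ≈ 1.0 m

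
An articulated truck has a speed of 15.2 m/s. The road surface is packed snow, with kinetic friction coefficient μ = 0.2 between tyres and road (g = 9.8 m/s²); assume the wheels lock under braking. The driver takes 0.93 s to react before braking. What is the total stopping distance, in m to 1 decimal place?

Total stopping distance ≈ 73.1 m

a = μg = 0.2 × 9.8 = 1.960 m/s².
Reaction distance = v·t_r = 15.2000 × 0.93 = 14.136 m.
Braking distance = v²/(2a) = 15.2000² / (2 × 1.960) = 231.040 / 3.920 = 58.939 m.
Total = 14.136 + 58.939 = 73.075 m.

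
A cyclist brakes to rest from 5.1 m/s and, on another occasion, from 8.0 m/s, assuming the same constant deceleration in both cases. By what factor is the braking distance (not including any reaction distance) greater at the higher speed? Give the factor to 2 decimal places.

Factor ≈ 2.46

Braking distance d = v²/(2a), so with a fixed, d ∝ v².
Factor = (8.0/5.1)² = 1.5686² = 2.4605.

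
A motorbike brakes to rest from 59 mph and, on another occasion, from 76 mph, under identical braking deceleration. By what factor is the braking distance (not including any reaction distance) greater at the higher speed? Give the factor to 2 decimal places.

Factor ≈ 1.66

Braking distance d = v²/(2a), so with a fixed, d ∝ v².
Factor = (76/59)² = 1.2881² = 1.6592.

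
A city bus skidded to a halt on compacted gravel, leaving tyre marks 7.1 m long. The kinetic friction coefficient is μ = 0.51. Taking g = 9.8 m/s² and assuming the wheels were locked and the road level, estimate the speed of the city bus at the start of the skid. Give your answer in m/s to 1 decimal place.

Deceleration a = μg = 0.51 × 9.8 = 4.998 m/s².
v = √(2a·d) = √(2 × 4.998 × 7.1) = √70.972 = 8.4245 m/s.

Initial speed ≈ 8.4 m/s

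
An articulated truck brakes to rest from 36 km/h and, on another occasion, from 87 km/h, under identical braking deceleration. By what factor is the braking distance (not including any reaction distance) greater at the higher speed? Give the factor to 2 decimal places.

Braking distance d = v²/(2a), so with a fixed, d ∝ v².
Factor = (87/36)² = 2.4167² = 5.8404.

Factor ≈ 5.84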